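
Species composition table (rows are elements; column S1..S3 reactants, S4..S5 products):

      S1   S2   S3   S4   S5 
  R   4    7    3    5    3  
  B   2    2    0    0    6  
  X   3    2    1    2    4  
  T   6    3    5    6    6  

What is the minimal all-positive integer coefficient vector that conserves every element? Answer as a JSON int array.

Coefficients: [5, 1, 3, 6, 2]

R: 5·4+1·7+3·3 = 36 | 6·5+2·3 = 36
B: 5·2+1·2+3·0 = 12 | 6·0+2·6 = 12
X: 5·3+1·2+3·1 = 20 | 6·2+2·4 = 20
T: 5·6+1·3+3·5 = 48 | 6·6+2·6 = 48
gcd(5,1,3,6,2) = 1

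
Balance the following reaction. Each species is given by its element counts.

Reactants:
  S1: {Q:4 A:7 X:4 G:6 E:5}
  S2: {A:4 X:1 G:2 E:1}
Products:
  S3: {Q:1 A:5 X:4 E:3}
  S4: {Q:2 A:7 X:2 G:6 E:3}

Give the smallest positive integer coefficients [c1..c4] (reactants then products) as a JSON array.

Q: 3·4+6·0 = 12 | 2·1+5·2 = 12
A: 3·7+6·4 = 45 | 2·5+5·7 = 45
X: 3·4+6·1 = 18 | 2·4+5·2 = 18
G: 3·6+6·2 = 30 | 2·0+5·6 = 30
E: 3·5+6·1 = 21 | 2·3+5·3 = 21
gcd(3,6,2,5) = 1

Coefficients: [3, 6, 2, 5]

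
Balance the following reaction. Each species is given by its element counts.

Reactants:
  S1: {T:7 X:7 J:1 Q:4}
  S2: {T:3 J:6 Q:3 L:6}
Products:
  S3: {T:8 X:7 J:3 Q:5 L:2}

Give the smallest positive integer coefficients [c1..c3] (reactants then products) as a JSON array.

T: 3·7+1·3 = 24 | 3·8 = 24
X: 3·7+1·0 = 21 | 3·7 = 21
J: 3·1+1·6 = 9 | 3·3 = 9
Q: 3·4+1·3 = 15 | 3·5 = 15
L: 3·0+1·6 = 6 | 3·2 = 6
gcd(3,1,3) = 1

Coefficients: [3, 1, 3]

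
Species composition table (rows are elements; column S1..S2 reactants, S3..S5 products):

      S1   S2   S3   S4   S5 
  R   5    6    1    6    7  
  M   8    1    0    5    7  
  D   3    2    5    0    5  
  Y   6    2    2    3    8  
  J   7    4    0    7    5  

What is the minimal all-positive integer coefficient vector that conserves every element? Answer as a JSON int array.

Coefficients: [3, 3, 2, 4, 1]

R: 3·5+3·6 = 33 | 2·1+4·6+1·7 = 33
M: 3·8+3·1 = 27 | 2·0+4·5+1·7 = 27
D: 3·3+3·2 = 15 | 2·5+4·0+1·5 = 15
Y: 3·6+3·2 = 24 | 2·2+4·3+1·8 = 24
J: 3·7+3·4 = 33 | 2·0+4·7+1·5 = 33
gcd(3,3,2,4,1) = 1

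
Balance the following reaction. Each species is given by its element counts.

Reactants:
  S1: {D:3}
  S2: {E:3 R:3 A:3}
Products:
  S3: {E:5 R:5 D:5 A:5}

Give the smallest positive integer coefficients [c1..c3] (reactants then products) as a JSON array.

E: 5·0+5·3 = 15 | 3·5 = 15
R: 5·0+5·3 = 15 | 3·5 = 15
D: 5·3+5·0 = 15 | 3·5 = 15
A: 5·0+5·3 = 15 | 3·5 = 15
gcd(5,5,3) = 1

Coefficients: [5, 5, 3]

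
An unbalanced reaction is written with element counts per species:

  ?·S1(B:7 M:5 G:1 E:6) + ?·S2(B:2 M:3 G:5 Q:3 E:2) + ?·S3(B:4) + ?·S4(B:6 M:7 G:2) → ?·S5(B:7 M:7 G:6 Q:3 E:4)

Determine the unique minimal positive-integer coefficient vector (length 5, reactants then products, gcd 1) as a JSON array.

B: 2·7+6·2+1·4+2·6 = 42 | 6·7 = 42
M: 2·5+6·3+1·0+2·7 = 42 | 6·7 = 42
G: 2·1+6·5+1·0+2·2 = 36 | 6·6 = 36
Q: 2·0+6·3+1·0+2·0 = 18 | 6·3 = 18
E: 2·6+6·2+1·0+2·0 = 24 | 6·4 = 24
gcd(2,6,1,2,6) = 1

Coefficients: [2, 6, 1, 2, 6]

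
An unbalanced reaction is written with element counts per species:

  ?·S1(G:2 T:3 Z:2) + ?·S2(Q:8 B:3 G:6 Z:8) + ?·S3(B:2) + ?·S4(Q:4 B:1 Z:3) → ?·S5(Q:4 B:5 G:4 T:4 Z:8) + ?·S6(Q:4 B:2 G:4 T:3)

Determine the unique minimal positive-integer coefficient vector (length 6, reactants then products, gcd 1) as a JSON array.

Coefficients: [5, 1, 6, 2, 3, 1]

Q: 5·0+1·8+6·0+2·4 = 16 | 3·4+1·4 = 16
B: 5·0+1·3+6·2+2·1 = 17 | 3·5+1·2 = 17
G: 5·2+1·6+6·0+2·0 = 16 | 3·4+1·4 = 16
T: 5·3+1·0+6·0+2·0 = 15 | 3·4+1·3 = 15
Z: 5·2+1·8+6·0+2·3 = 24 | 3·8+1·0 = 24
gcd(5,1,6,2,3,1) = 1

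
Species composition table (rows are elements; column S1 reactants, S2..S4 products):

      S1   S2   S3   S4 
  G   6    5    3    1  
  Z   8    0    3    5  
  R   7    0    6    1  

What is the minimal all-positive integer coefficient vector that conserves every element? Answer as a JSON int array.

G: 5·6 = 30 | 2·5+5·3+5·1 = 30
Z: 5·8 = 40 | 2·0+5·3+5·5 = 40
R: 5·7 = 35 | 2·0+5·6+5·1 = 35
gcd(5,2,5,5) = 1

Coefficients: [5, 2, 5, 5]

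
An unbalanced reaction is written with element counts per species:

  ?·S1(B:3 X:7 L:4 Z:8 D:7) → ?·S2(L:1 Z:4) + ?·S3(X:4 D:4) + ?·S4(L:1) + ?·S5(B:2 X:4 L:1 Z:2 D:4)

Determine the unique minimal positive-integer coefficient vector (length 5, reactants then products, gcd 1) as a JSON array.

Coefficients: [4, 5, 1, 5, 6]

B: 4·3 = 12 | 5·0+1·0+5·0+6·2 = 12
X: 4·7 = 28 | 5·0+1·4+5·0+6·4 = 28
L: 4·4 = 16 | 5·1+1·0+5·1+6·1 = 16
Z: 4·8 = 32 | 5·4+1·0+5·0+6·2 = 32
D: 4·7 = 28 | 5·0+1·4+5·0+6·4 = 28
gcd(4,5,1,5,6) = 1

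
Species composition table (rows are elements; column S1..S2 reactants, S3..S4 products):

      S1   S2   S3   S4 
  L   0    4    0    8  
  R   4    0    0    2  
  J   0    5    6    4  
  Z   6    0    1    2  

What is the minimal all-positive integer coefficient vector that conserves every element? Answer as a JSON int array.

L: 1·0+4·4 = 16 | 2·0+2·8 = 16
R: 1·4+4·0 = 4 | 2·0+2·2 = 4
J: 1·0+4·5 = 20 | 2·6+2·4 = 20
Z: 1·6+4·0 = 6 | 2·1+2·2 = 6
gcd(1,4,2,2) = 1

Coefficients: [1, 4, 2, 2]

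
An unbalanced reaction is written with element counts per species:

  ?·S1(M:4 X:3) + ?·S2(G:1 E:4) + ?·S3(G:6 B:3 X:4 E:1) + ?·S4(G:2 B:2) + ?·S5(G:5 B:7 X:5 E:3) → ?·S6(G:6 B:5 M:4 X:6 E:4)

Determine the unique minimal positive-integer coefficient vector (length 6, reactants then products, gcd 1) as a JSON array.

Coefficients: [6, 4, 2, 5, 2, 6]

G: 6·0+4·1+2·6+5·2+2·5 = 36 | 6·6 = 36
B: 6·0+4·0+2·3+5·2+2·7 = 30 | 6·5 = 30
M: 6·4+4·0+2·0+5·0+2·0 = 24 | 6·4 = 24
X: 6·3+4·0+2·4+5·0+2·5 = 36 | 6·6 = 36
E: 6·0+4·4+2·1+5·0+2·3 = 24 | 6·4 = 24
gcd(6,4,2,5,2,6) = 1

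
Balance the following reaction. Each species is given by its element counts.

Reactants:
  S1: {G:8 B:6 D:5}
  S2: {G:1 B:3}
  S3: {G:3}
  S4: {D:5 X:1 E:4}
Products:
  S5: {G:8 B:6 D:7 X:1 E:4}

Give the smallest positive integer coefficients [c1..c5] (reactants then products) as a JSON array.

Coefficients: [2, 6, 6, 5, 5]

G: 2·8+6·1+6·3+5·0 = 40 | 5·8 = 40
B: 2·6+6·3+6·0+5·0 = 30 | 5·6 = 30
D: 2·5+6·0+6·0+5·5 = 35 | 5·7 = 35
X: 2·0+6·0+6·0+5·1 = 5 | 5·1 = 5
E: 2·0+6·0+6·0+5·4 = 20 | 5·4 = 20
gcd(2,6,6,5,5) = 1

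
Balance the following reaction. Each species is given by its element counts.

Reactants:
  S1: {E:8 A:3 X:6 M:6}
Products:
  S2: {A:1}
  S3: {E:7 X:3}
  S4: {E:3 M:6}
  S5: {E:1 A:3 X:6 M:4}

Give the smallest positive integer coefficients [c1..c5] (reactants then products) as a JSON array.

Coefficients: [5, 6, 4, 3, 3]

E: 5·8 = 40 | 6·0+4·7+3·3+3·1 = 40
A: 5·3 = 15 | 6·1+4·0+3·0+3·3 = 15
X: 5·6 = 30 | 6·0+4·3+3·0+3·6 = 30
M: 5·6 = 30 | 6·0+4·0+3·6+3·4 = 30
gcd(5,6,4,3,3) = 1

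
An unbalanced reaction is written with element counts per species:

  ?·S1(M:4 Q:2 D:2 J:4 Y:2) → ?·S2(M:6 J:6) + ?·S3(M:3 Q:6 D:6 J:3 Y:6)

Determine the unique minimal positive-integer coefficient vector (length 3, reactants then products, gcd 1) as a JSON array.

Coefficients: [6, 3, 2]

M: 6·4 = 24 | 3·6+2·3 = 24
Q: 6·2 = 12 | 3·0+2·6 = 12
D: 6·2 = 12 | 3·0+2·6 = 12
J: 6·4 = 24 | 3·6+2·3 = 24
Y: 6·2 = 12 | 3·0+2·6 = 12
gcd(6,3,2) = 1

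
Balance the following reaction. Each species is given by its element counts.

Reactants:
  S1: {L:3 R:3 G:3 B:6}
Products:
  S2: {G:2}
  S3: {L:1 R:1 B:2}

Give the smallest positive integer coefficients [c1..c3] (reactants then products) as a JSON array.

L: 2·3 = 6 | 3·0+6·1 = 6
R: 2·3 = 6 | 3·0+6·1 = 6
G: 2·3 = 6 | 3·2+6·0 = 6
B: 2·6 = 12 | 3·0+6·2 = 12
gcd(2,3,6) = 1

Coefficients: [2, 3, 6]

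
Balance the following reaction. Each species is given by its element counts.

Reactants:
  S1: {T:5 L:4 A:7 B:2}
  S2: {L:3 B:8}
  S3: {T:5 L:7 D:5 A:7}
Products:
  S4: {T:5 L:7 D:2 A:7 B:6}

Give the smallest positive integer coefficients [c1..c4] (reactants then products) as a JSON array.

T: 3·5+3·0+2·5 = 25 | 5·5 = 25
L: 3·4+3·3+2·7 = 35 | 5·7 = 35
D: 3·0+3·0+2·5 = 10 | 5·2 = 10
A: 3·7+3·0+2·7 = 35 | 5·7 = 35
B: 3·2+3·8+2·0 = 30 | 5·6 = 30
gcd(3,3,2,5) = 1

Coefficients: [3, 3, 2, 5]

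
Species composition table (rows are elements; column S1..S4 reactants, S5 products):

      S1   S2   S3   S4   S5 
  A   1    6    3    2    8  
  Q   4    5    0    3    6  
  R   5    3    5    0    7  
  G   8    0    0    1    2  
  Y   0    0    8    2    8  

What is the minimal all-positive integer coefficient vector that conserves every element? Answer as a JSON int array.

Coefficients: [1, 4, 5, 4, 6]

A: 1·1+4·6+5·3+4·2 = 48 | 6·8 = 48
Q: 1·4+4·5+5·0+4·3 = 36 | 6·6 = 36
R: 1·5+4·3+5·5+4·0 = 42 | 6·7 = 42
G: 1·8+4·0+5·0+4·1 = 12 | 6·2 = 12
Y: 1·0+4·0+5·8+4·2 = 48 | 6·8 = 48
gcd(1,4,5,4,6) = 1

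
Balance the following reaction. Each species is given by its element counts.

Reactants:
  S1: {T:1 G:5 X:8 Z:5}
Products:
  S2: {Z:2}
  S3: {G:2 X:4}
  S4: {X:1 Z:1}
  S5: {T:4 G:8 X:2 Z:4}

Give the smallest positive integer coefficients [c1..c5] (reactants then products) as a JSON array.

Coefficients: [4, 5, 6, 6, 1]

T: 4·1 = 4 | 5·0+6·0+6·0+1·4 = 4
G: 4·5 = 20 | 5·0+6·2+6·0+1·8 = 20
X: 4·8 = 32 | 5·0+6·4+6·1+1·2 = 32
Z: 4·5 = 20 | 5·2+6·0+6·1+1·4 = 20
gcd(4,5,6,6,1) = 1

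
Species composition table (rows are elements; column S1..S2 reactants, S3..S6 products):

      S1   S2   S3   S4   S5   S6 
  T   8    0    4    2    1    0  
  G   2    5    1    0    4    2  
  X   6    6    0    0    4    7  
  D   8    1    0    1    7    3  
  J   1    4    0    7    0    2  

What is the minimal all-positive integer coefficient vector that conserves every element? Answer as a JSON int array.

Coefficients: [3, 3, 5, 1, 2, 4]

T: 3·8+3·0 = 24 | 5·4+1·2+2·1+4·0 = 24
G: 3·2+3·5 = 21 | 5·1+1·0+2·4+4·2 = 21
X: 3·6+3·6 = 36 | 5·0+1·0+2·4+4·7 = 36
D: 3·8+3·1 = 27 | 5·0+1·1+2·7+4·3 = 27
J: 3·1+3·4 = 15 | 5·0+1·7+2·0+4·2 = 15
gcd(3,3,5,1,2,4) = 1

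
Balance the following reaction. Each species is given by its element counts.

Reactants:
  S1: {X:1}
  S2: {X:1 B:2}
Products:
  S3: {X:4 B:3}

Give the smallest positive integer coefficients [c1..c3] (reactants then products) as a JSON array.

X: 5·1+3·1 = 8 | 2·4 = 8
B: 5·0+3·2 = 6 | 2·3 = 6
gcd(5,3,2) = 1

Coefficients: [5, 3, 2]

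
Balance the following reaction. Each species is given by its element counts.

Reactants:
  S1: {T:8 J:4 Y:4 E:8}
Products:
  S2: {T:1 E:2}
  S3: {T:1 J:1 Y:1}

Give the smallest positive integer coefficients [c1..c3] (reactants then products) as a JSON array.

Coefficients: [1, 4, 4]

T: 1·8 = 8 | 4·1+4·1 = 8
J: 1·4 = 4 | 4·0+4·1 = 4
Y: 1·4 = 4 | 4·0+4·1 = 4
E: 1·8 = 8 | 4·2+4·0 = 8
gcd(1,4,4) = 1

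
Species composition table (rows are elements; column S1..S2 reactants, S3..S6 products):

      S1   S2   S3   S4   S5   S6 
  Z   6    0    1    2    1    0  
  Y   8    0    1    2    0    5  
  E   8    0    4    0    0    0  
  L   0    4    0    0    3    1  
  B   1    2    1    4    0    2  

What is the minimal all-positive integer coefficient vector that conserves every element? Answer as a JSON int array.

Coefficients: [2, 5, 4, 1, 6, 2]

Z: 2·6+5·0 = 12 | 4·1+1·2+6·1+2·0 = 12
Y: 2·8+5·0 = 16 | 4·1+1·2+6·0+2·5 = 16
E: 2·8+5·0 = 16 | 4·4+1·0+6·0+2·0 = 16
L: 2·0+5·4 = 20 | 4·0+1·0+6·3+2·1 = 20
B: 2·1+5·2 = 12 | 4·1+1·4+6·0+2·2 = 12
gcd(2,5,4,1,6,2) = 1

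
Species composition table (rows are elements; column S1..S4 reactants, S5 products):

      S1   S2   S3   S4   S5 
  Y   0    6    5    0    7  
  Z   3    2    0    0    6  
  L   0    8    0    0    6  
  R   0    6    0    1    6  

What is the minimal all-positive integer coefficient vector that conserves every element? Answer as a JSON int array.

Coefficients: [6, 3, 2, 6, 4]

Y: 6·0+3·6+2·5+6·0 = 28 | 4·7 = 28
Z: 6·3+3·2+2·0+6·0 = 24 | 4·6 = 24
L: 6·0+3·8+2·0+6·0 = 24 | 4·6 = 24
R: 6·0+3·6+2·0+6·1 = 24 | 4·6 = 24
gcd(6,3,2,6,4) = 1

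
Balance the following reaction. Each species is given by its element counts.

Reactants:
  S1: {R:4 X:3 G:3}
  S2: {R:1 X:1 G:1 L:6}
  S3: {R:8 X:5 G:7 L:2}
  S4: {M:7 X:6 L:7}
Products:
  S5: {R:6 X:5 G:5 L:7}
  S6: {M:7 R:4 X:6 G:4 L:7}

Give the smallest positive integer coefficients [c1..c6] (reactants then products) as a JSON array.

M: 2·0+4·0+2·0+1·7 = 7 | 4·0+1·7 = 7
R: 2·4+4·1+2·8+1·0 = 28 | 4·6+1·4 = 28
X: 2·3+4·1+2·5+1·6 = 26 | 4·5+1·6 = 26
G: 2·3+4·1+2·7+1·0 = 24 | 4·5+1·4 = 24
L: 2·0+4·6+2·2+1·7 = 35 | 4·7+1·7 = 35
gcd(2,4,2,1,4,1) = 1

Coefficients: [2, 4, 2, 1, 4, 1]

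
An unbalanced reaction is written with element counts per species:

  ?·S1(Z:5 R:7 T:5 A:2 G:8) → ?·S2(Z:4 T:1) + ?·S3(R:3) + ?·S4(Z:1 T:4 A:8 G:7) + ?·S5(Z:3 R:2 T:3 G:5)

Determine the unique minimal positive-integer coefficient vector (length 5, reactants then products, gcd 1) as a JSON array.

Z: 4·5 = 20 | 1·4+6·0+1·1+5·3 = 20
R: 4·7 = 28 | 1·0+6·3+1·0+5·2 = 28
T: 4·5 = 20 | 1·1+6·0+1·4+5·3 = 20
A: 4·2 = 8 | 1·0+6·0+1·8+5·0 = 8
G: 4·8 = 32 | 1·0+6·0+1·7+5·5 = 32
gcd(4,1,6,1,5) = 1

Coefficients: [4, 1, 6, 1, 5]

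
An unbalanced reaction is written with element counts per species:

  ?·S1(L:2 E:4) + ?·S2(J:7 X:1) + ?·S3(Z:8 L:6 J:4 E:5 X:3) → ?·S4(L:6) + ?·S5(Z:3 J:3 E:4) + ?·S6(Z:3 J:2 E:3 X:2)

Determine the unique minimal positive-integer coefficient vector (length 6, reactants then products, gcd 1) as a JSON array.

Coefficients: [3, 1, 3, 4, 3, 5]

Z: 3·0+1·0+3·8 = 24 | 4·0+3·3+5·3 = 24
L: 3·2+1·0+3·6 = 24 | 4·6+3·0+5·0 = 24
J: 3·0+1·7+3·4 = 19 | 4·0+3·3+5·2 = 19
E: 3·4+1·0+3·5 = 27 | 4·0+3·4+5·3 = 27
X: 3·0+1·1+3·3 = 10 | 4·0+3·0+5·2 = 10
gcd(3,1,3,4,3,5) = 1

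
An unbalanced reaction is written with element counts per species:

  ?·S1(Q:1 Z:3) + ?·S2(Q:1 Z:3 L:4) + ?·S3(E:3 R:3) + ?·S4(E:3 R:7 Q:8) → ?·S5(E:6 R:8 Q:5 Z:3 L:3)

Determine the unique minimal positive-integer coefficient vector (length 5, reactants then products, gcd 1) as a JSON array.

E: 1·0+3·0+6·3+2·3 = 24 | 4·6 = 24
R: 1·0+3·0+6·3+2·7 = 32 | 4·8 = 32
Q: 1·1+3·1+6·0+2·8 = 20 | 4·5 = 20
Z: 1·3+3·3+6·0+2·0 = 12 | 4·3 = 12
L: 1·0+3·4+6·0+2·0 = 12 | 4·3 = 12
gcd(1,3,6,2,4) = 1

Coefficients: [1, 3, 6, 2, 4]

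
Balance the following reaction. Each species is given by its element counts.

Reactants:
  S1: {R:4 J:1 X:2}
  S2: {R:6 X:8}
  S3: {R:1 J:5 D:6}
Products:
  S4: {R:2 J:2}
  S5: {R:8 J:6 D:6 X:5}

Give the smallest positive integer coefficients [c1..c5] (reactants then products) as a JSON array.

Coefficients: [6, 1, 4, 1, 4]

R: 6·4+1·6+4·1 = 34 | 1·2+4·8 = 34
J: 6·1+1·0+4·5 = 26 | 1·2+4·6 = 26
D: 6·0+1·0+4·6 = 24 | 1·0+4·6 = 24
X: 6·2+1·8+4·0 = 20 | 1·0+4·5 = 20
gcd(6,1,4,1,4) = 1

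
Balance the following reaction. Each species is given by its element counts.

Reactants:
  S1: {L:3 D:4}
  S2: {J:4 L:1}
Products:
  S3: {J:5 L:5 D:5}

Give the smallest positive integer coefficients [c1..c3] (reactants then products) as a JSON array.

Coefficients: [5, 5, 4]

J: 5·0+5·4 = 20 | 4·5 = 20
L: 5·3+5·1 = 20 | 4·5 = 20
D: 5·4+5·0 = 20 | 4·5 = 20
gcd(5,5,4) = 1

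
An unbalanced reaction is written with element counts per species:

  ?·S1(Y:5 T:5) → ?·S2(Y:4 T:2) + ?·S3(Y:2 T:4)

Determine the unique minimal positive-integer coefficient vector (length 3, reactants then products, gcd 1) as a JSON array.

Coefficients: [6, 5, 5]

Y: 6·5 = 30 | 5·4+5·2 = 30
T: 6·5 = 30 | 5·2+5·4 = 30
gcd(6,5,5) = 1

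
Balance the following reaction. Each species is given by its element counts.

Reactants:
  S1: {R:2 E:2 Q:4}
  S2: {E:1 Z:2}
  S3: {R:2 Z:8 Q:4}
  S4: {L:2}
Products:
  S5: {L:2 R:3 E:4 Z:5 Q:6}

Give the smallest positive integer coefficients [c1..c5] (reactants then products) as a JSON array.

Coefficients: [5, 6, 1, 4, 4]

L: 5·0+6·0+1·0+4·2 = 8 | 4·2 = 8
R: 5·2+6·0+1·2+4·0 = 12 | 4·3 = 12
E: 5·2+6·1+1·0+4·0 = 16 | 4·4 = 16
Z: 5·0+6·2+1·8+4·0 = 20 | 4·5 = 20
Q: 5·4+6·0+1·4+4·0 = 24 | 4·6 = 24
gcd(5,6,1,4,4) = 1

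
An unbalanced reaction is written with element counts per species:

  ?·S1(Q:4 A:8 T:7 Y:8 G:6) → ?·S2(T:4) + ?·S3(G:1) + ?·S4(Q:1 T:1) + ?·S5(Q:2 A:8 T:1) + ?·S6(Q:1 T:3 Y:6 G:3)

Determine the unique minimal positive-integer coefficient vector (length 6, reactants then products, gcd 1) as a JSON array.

Coefficients: [3, 1, 6, 2, 3, 4]

Q: 3·4 = 12 | 1·0+6·0+2·1+3·2+4·1 = 12
A: 3·8 = 24 | 1·0+6·0+2·0+3·8+4·0 = 24
T: 3·7 = 21 | 1·4+6·0+2·1+3·1+4·3 = 21
Y: 3·8 = 24 | 1·0+6·0+2·0+3·0+4·6 = 24
G: 3·6 = 18 | 1·0+6·1+2·0+3·0+4·3 = 18
gcd(3,1,6,2,3,4) = 1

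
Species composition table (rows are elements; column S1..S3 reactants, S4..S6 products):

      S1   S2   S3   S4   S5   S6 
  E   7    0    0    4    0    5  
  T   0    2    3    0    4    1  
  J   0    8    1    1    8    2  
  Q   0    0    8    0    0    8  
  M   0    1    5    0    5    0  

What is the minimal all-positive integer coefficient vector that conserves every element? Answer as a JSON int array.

Coefficients: [5, 5, 3, 5, 4, 3]

E: 5·7+5·0+3·0 = 35 | 5·4+4·0+3·5 = 35
T: 5·0+5·2+3·3 = 19 | 5·0+4·4+3·1 = 19
J: 5·0+5·8+3·1 = 43 | 5·1+4·8+3·2 = 43
Q: 5·0+5·0+3·8 = 24 | 5·0+4·0+3·8 = 24
M: 5·0+5·1+3·5 = 20 | 5·0+4·5+3·0 = 20
gcd(5,5,3,5,4,3) = 1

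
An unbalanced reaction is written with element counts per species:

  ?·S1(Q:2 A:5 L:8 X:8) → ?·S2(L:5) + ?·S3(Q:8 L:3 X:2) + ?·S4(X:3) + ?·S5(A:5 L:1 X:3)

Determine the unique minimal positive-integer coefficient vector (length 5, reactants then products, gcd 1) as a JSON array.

Coefficients: [4, 5, 1, 6, 4]

Q: 4·2 = 8 | 5·0+1·8+6·0+4·0 = 8
A: 4·5 = 20 | 5·0+1·0+6·0+4·5 = 20
L: 4·8 = 32 | 5·5+1·3+6·0+4·1 = 32
X: 4·8 = 32 | 5·0+1·2+6·3+4·3 = 32
gcd(4,5,1,6,4) = 1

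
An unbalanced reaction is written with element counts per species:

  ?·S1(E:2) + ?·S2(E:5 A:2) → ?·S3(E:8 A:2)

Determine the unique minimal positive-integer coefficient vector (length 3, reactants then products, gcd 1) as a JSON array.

E: 3·2+2·5 = 16 | 2·8 = 16
A: 3·0+2·2 = 4 | 2·2 = 4
gcd(3,2,2) = 1

Coefficients: [3, 2, 2]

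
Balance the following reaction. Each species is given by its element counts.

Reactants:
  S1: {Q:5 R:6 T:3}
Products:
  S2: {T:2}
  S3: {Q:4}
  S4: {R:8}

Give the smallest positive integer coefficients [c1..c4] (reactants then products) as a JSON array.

Q: 4·5 = 20 | 6·0+5·4+3·0 = 20
R: 4·6 = 24 | 6·0+5·0+3·8 = 24
T: 4·3 = 12 | 6·2+5·0+3·0 = 12
gcd(4,6,5,3) = 1

Coefficients: [4, 6, 5, 3]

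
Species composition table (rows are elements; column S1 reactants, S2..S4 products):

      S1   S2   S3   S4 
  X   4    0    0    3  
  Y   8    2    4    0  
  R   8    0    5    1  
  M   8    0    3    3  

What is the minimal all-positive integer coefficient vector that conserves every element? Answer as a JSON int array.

Coefficients: [3, 4, 4, 4]

X: 3·4 = 12 | 4·0+4·0+4·3 = 12
Y: 3·8 = 24 | 4·2+4·4+4·0 = 24
R: 3·8 = 24 | 4·0+4·5+4·1 = 24
M: 3·8 = 24 | 4·0+4·3+4·3 = 24
gcd(3,4,4,4) = 1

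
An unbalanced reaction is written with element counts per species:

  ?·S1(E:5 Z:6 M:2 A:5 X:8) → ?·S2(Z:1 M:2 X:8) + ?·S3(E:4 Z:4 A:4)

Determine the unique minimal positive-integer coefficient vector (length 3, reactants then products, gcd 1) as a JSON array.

Coefficients: [4, 4, 5]

E: 4·5 = 20 | 4·0+5·4 = 20
Z: 4·6 = 24 | 4·1+5·4 = 24
M: 4·2 = 8 | 4·2+5·0 = 8
A: 4·5 = 20 | 4·0+5·4 = 20
X: 4·8 = 32 | 4·8+5·0 = 32
gcd(4,4,5) = 1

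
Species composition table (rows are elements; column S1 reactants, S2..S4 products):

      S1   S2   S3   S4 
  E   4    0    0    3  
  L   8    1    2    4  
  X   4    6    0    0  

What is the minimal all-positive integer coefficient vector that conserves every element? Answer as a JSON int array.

E: 3·4 = 12 | 2·0+3·0+4·3 = 12
L: 3·8 = 24 | 2·1+3·2+4·4 = 24
X: 3·4 = 12 | 2·6+3·0+4·0 = 12
gcd(3,2,3,4) = 1

Coefficients: [3, 2, 3, 4]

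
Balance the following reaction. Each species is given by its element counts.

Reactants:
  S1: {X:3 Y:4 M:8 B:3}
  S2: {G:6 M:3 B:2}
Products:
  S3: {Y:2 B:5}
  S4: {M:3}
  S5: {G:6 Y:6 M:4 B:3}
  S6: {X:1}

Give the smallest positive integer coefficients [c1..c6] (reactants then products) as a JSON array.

X: 2·3+1·0 = 6 | 1·0+5·0+1·0+6·1 = 6
G: 2·0+1·6 = 6 | 1·0+5·0+1·6+6·0 = 6
Y: 2·4+1·0 = 8 | 1·2+5·0+1·6+6·0 = 8
M: 2·8+1·3 = 19 | 1·0+5·3+1·4+6·0 = 19
B: 2·3+1·2 = 8 | 1·5+5·0+1·3+6·0 = 8
gcd(2,1,1,5,1,6) = 1

Coefficients: [2, 1, 1, 5, 1, 6]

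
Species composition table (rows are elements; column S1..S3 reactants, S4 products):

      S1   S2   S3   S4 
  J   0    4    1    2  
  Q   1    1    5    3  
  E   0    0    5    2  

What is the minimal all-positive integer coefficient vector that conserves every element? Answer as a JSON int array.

J: 3·0+2·4+2·1 = 10 | 5·2 = 10
Q: 3·1+2·1+2·5 = 15 | 5·3 = 15
E: 3·0+2·0+2·5 = 10 | 5·2 = 10
gcd(3,2,2,5) = 1

Coefficients: [3, 2, 2, 5]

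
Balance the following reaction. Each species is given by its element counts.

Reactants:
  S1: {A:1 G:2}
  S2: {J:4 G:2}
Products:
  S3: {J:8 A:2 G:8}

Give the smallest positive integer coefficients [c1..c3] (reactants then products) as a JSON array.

J: 2·0+2·4 = 8 | 1·8 = 8
A: 2·1+2·0 = 2 | 1·2 = 2
G: 2·2+2·2 = 8 | 1·8 = 8
gcd(2,2,1) = 1

Coefficients: [2, 2, 1]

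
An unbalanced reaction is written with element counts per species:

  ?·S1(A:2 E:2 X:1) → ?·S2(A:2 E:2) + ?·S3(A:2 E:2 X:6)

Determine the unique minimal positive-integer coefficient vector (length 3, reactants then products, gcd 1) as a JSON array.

Coefficients: [6, 5, 1]

A: 6·2 = 12 | 5·2+1·2 = 12
E: 6·2 = 12 | 5·2+1·2 = 12
X: 6·1 = 6 | 5·0+1·6 = 6
gcd(6,5,1) = 1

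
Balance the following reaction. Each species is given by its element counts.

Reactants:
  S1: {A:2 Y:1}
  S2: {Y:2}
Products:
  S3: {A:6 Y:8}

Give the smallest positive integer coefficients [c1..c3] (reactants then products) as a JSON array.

A: 6·2+5·0 = 12 | 2·6 = 12
Y: 6·1+5·2 = 16 | 2·8 = 16
gcd(6,5,2) = 1

Coefficients: [6, 5, 2]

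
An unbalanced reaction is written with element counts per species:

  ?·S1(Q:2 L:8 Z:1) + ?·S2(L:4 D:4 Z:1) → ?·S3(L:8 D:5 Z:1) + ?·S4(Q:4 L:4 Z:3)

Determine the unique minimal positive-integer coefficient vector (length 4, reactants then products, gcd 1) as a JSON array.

Q: 2·2+5·0 = 4 | 4·0+1·4 = 4
L: 2·8+5·4 = 36 | 4·8+1·4 = 36
D: 2·0+5·4 = 20 | 4·5+1·0 = 20
Z: 2·1+5·1 = 7 | 4·1+1·3 = 7
gcd(2,5,4,1) = 1

Coefficients: [2, 5, 4, 1]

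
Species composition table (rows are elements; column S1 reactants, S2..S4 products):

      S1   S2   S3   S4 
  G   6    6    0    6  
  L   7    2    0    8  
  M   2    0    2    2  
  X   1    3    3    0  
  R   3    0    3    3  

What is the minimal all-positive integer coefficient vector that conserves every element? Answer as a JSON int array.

Coefficients: [6, 1, 1, 5]

G: 6·6 = 36 | 1·6+1·0+5·6 = 36
L: 6·7 = 42 | 1·2+1·0+5·8 = 42
M: 6·2 = 12 | 1·0+1·2+5·2 = 12
X: 6·1 = 6 | 1·3+1·3+5·0 = 6
R: 6·3 = 18 | 1·0+1·3+5·3 = 18
gcd(6,1,1,5) = 1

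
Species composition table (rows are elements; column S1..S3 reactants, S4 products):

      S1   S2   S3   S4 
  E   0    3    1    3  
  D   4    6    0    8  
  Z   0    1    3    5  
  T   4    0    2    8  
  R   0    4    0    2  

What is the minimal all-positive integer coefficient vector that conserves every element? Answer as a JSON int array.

Coefficients: [5, 2, 6, 4]

E: 5·0+2·3+6·1 = 12 | 4·3 = 12
D: 5·4+2·6+6·0 = 32 | 4·8 = 32
Z: 5·0+2·1+6·3 = 20 | 4·5 = 20
T: 5·4+2·0+6·2 = 32 | 4·8 = 32
R: 5·0+2·4+6·0 = 8 | 4·2 = 8
gcd(5,2,6,4) = 1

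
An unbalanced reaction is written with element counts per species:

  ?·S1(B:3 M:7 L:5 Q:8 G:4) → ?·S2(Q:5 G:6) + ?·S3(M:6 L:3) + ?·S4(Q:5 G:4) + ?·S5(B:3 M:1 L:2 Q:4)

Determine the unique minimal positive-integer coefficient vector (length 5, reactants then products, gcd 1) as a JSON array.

B: 5·3 = 15 | 2·0+5·0+2·0+5·3 = 15
M: 5·7 = 35 | 2·0+5·6+2·0+5·1 = 35
L: 5·5 = 25 | 2·0+5·3+2·0+5·2 = 25
Q: 5·8 = 40 | 2·5+5·0+2·5+5·4 = 40
G: 5·4 = 20 | 2·6+5·0+2·4+5·0 = 20
gcd(5,2,5,2,5) = 1

Coefficients: [5, 2, 5, 2, 5]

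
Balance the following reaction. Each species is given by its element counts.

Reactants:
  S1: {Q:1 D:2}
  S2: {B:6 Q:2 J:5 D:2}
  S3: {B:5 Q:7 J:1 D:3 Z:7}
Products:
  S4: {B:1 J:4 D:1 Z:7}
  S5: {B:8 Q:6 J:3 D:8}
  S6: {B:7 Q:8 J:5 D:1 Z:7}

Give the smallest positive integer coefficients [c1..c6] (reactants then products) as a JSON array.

Coefficients: [5, 4, 3, 1, 3, 2]

B: 5·0+4·6+3·5 = 39 | 1·1+3·8+2·7 = 39
Q: 5·1+4·2+3·7 = 34 | 1·0+3·6+2·8 = 34
J: 5·0+4·5+3·1 = 23 | 1·4+3·3+2·5 = 23
D: 5·2+4·2+3·3 = 27 | 1·1+3·8+2·1 = 27
Z: 5·0+4·0+3·7 = 21 | 1·7+3·0+2·7 = 21
gcd(5,4,3,1,3,2) = 1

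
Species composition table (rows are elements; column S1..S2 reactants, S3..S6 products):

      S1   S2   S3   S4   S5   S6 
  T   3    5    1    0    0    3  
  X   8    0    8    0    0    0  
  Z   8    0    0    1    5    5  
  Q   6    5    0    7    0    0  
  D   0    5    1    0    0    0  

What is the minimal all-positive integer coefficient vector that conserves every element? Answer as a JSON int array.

Coefficients: [5, 1, 5, 5, 2, 5]

T: 5·3+1·5 = 20 | 5·1+5·0+2·0+5·3 = 20
X: 5·8+1·0 = 40 | 5·8+5·0+2·0+5·0 = 40
Z: 5·8+1·0 = 40 | 5·0+5·1+2·5+5·5 = 40
Q: 5·6+1·5 = 35 | 5·0+5·7+2·0+5·0 = 35
D: 5·0+1·5 = 5 | 5·1+5·0+2·0+5·0 = 5
gcd(5,1,5,5,2,5) = 1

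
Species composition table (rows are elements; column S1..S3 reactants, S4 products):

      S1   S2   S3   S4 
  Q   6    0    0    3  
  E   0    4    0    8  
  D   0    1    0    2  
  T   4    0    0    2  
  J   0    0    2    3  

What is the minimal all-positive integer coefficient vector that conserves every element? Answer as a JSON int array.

Q: 1·6+4·0+3·0 = 6 | 2·3 = 6
E: 1·0+4·4+3·0 = 16 | 2·8 = 16
D: 1·0+4·1+3·0 = 4 | 2·2 = 4
T: 1·4+4·0+3·0 = 4 | 2·2 = 4
J: 1·0+4·0+3·2 = 6 | 2·3 = 6
gcd(1,4,3,2) = 1

Coefficients: [1, 4, 3, 2]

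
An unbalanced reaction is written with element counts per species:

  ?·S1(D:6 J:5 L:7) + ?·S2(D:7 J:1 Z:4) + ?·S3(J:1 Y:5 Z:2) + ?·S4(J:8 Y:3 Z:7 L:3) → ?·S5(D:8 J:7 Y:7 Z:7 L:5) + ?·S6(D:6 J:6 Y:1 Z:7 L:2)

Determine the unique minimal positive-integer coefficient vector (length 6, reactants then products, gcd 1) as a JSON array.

Coefficients: [3, 4, 6, 2, 5, 1]

D: 3·6+4·7+6·0+2·0 = 46 | 5·8+1·6 = 46
J: 3·5+4·1+6·1+2·8 = 41 | 5·7+1·6 = 41
Y: 3·0+4·0+6·5+2·3 = 36 | 5·7+1·1 = 36
Z: 3·0+4·4+6·2+2·7 = 42 | 5·7+1·7 = 42
L: 3·7+4·0+6·0+2·3 = 27 | 5·5+1·2 = 27
gcd(3,4,6,2,5,1) = 1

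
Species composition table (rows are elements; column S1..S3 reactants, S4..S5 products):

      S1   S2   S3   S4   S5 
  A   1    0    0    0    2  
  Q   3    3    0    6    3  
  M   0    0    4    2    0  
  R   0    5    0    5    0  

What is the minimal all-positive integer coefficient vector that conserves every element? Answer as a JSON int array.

Coefficients: [4, 2, 1, 2, 2]

A: 4·1+2·0+1·0 = 4 | 2·0+2·2 = 4
Q: 4·3+2·3+1·0 = 18 | 2·6+2·3 = 18
M: 4·0+2·0+1·4 = 4 | 2·2+2·0 = 4
R: 4·0+2·5+1·0 = 10 | 2·5+2·0 = 10
gcd(4,2,1,2,2) = 1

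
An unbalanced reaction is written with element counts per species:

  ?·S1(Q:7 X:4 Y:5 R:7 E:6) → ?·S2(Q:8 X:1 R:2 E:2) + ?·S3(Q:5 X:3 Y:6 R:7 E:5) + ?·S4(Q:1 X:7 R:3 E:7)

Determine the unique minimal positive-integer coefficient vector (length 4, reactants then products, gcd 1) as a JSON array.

Coefficients: [6, 2, 5, 1]

Q: 6·7 = 42 | 2·8+5·5+1·1 = 42
X: 6·4 = 24 | 2·1+5·3+1·7 = 24
Y: 6·5 = 30 | 2·0+5·6+1·0 = 30
R: 6·7 = 42 | 2·2+5·7+1·3 = 42
E: 6·6 = 36 | 2·2+5·5+1·7 = 36
gcd(6,2,5,1) = 1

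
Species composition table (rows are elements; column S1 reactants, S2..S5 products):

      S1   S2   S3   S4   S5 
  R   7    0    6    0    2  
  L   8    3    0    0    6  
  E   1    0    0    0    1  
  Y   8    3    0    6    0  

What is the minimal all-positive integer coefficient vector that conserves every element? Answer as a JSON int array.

R: 6·7 = 42 | 4·0+5·6+6·0+6·2 = 42
L: 6·8 = 48 | 4·3+5·0+6·0+6·6 = 48
E: 6·1 = 6 | 4·0+5·0+6·0+6·1 = 6
Y: 6·8 = 48 | 4·3+5·0+6·6+6·0 = 48
gcd(6,4,5,6,6) = 1

Coefficients: [6, 4, 5, 6, 6]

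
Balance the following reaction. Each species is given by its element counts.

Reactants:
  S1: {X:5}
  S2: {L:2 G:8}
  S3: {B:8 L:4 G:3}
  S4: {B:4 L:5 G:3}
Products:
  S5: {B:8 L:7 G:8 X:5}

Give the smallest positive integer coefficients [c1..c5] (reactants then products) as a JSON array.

Coefficients: [6, 3, 4, 4, 6]

B: 6·0+3·0+4·8+4·4 = 48 | 6·8 = 48
L: 6·0+3·2+4·4+4·5 = 42 | 6·7 = 42
G: 6·0+3·8+4·3+4·3 = 48 | 6·8 = 48
X: 6·5+3·0+4·0+4·0 = 30 | 6·5 = 30
gcd(6,3,4,4,6) = 1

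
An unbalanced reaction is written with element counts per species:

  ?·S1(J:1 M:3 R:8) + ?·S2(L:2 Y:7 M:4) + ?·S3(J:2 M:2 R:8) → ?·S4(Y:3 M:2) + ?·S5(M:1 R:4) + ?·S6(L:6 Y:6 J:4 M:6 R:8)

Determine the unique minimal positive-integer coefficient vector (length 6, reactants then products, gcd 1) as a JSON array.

Coefficients: [2, 3, 1, 5, 4, 1]

L: 2·0+3·2+1·0 = 6 | 5·0+4·0+1·6 = 6
Y: 2·0+3·7+1·0 = 21 | 5·3+4·0+1·6 = 21
J: 2·1+3·0+1·2 = 4 | 5·0+4·0+1·4 = 4
M: 2·3+3·4+1·2 = 20 | 5·2+4·1+1·6 = 20
R: 2·8+3·0+1·8 = 24 | 5·0+4·4+1·8 = 24
gcd(2,3,1,5,4,1) = 1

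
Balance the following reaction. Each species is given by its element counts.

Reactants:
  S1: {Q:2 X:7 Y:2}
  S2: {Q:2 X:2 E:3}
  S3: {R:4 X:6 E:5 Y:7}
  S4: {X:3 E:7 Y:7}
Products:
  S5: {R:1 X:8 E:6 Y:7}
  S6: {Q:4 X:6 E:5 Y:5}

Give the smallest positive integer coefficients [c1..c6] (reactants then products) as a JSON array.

Coefficients: [4, 2, 1, 4, 4, 3]

Q: 4·2+2·2+1·0+4·0 = 12 | 4·0+3·4 = 12
R: 4·0+2·0+1·4+4·0 = 4 | 4·1+3·0 = 4
X: 4·7+2·2+1·6+4·3 = 50 | 4·8+3·6 = 50
E: 4·0+2·3+1·5+4·7 = 39 | 4·6+3·5 = 39
Y: 4·2+2·0+1·7+4·7 = 43 | 4·7+3·5 = 43
gcd(4,2,1,4,4,3) = 1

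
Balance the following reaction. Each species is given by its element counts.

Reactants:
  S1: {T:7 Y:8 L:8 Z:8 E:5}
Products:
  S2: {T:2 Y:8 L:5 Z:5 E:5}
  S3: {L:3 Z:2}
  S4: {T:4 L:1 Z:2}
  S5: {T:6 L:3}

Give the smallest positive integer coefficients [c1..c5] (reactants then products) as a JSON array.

Coefficients: [6, 6, 3, 6, 1]

T: 6·7 = 42 | 6·2+3·0+6·4+1·6 = 42
Y: 6·8 = 48 | 6·8+3·0+6·0+1·0 = 48
L: 6·8 = 48 | 6·5+3·3+6·1+1·3 = 48
Z: 6·8 = 48 | 6·5+3·2+6·2+1·0 = 48
E: 6·5 = 30 | 6·5+3·0+6·0+1·0 = 30
gcd(6,6,3,6,1) = 1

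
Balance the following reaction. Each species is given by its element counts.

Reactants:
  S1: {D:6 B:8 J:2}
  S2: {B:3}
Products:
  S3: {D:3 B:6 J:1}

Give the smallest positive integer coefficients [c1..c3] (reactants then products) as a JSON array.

D: 3·6+4·0 = 18 | 6·3 = 18
B: 3·8+4·3 = 36 | 6·6 = 36
J: 3·2+4·0 = 6 | 6·1 = 6
gcd(3,4,6) = 1

Coefficients: [3, 4, 6]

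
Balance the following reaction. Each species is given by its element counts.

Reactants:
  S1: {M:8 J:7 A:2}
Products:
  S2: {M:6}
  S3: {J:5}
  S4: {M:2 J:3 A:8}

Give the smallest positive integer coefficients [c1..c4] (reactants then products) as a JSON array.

Coefficients: [4, 5, 5, 1]

M: 4·8 = 32 | 5·6+5·0+1·2 = 32
J: 4·7 = 28 | 5·0+5·5+1·3 = 28
A: 4·2 = 8 | 5·0+5·0+1·8 = 8
gcd(4,5,5,1) = 1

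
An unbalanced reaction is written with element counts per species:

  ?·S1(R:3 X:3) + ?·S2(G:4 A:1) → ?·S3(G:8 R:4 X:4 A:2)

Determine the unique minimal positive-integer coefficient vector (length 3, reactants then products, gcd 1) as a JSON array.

G: 4·0+6·4 = 24 | 3·8 = 24
R: 4·3+6·0 = 12 | 3·4 = 12
X: 4·3+6·0 = 12 | 3·4 = 12
A: 4·0+6·1 = 6 | 3·2 = 6
gcd(4,6,3) = 1

Coefficients: [4, 6, 3]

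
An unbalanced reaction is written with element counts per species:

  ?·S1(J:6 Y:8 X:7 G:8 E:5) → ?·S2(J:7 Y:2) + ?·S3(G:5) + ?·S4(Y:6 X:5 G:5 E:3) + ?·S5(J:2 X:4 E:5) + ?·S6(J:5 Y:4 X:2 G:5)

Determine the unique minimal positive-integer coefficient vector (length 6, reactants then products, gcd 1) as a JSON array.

Coefficients: [5, 3, 2, 5, 2, 1]

J: 5·6 = 30 | 3·7+2·0+5·0+2·2+1·5 = 30
Y: 5·8 = 40 | 3·2+2·0+5·6+2·0+1·4 = 40
X: 5·7 = 35 | 3·0+2·0+5·5+2·4+1·2 = 35
G: 5·8 = 40 | 3·0+2·5+5·5+2·0+1·5 = 40
E: 5·5 = 25 | 3·0+2·0+5·3+2·5+1·0 = 25
gcd(5,3,2,5,2,1) = 1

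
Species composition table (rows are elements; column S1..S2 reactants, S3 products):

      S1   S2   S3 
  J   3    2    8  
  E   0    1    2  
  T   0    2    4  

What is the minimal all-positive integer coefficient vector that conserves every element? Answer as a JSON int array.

J: 4·3+6·2 = 24 | 3·8 = 24
E: 4·0+6·1 = 6 | 3·2 = 6
T: 4·0+6·2 = 12 | 3·4 = 12
gcd(4,6,3) = 1

Coefficients: [4, 6, 3]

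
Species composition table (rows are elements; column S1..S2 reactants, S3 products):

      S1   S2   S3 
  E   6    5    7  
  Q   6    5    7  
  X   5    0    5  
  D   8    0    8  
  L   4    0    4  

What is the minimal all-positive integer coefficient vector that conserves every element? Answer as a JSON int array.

Coefficients: [5, 1, 5]

E: 5·6+1·5 = 35 | 5·7 = 35
Q: 5·6+1·5 = 35 | 5·7 = 35
X: 5·5+1·0 = 25 | 5·5 = 25
D: 5·8+1·0 = 40 | 5·8 = 40
L: 5·4+1·0 = 20 | 5·4 = 20
gcd(5,1,5) = 1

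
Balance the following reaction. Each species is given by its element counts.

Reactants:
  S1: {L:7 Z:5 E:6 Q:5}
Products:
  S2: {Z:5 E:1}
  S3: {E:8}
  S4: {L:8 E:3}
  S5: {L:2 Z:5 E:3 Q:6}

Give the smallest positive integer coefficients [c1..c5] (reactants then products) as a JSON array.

L: 6·7 = 42 | 1·0+1·0+4·8+5·2 = 42
Z: 6·5 = 30 | 1·5+1·0+4·0+5·5 = 30
E: 6·6 = 36 | 1·1+1·8+4·3+5·3 = 36
Q: 6·5 = 30 | 1·0+1·0+4·0+5·6 = 30
gcd(6,1,1,4,5) = 1

Coefficients: [6, 1, 1, 4, 5]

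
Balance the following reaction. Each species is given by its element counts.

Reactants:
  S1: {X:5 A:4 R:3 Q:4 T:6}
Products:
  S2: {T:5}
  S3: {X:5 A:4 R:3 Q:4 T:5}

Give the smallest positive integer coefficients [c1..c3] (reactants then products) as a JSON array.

X: 5·5 = 25 | 1·0+5·5 = 25
A: 5·4 = 20 | 1·0+5·4 = 20
R: 5·3 = 15 | 1·0+5·3 = 15
Q: 5·4 = 20 | 1·0+5·4 = 20
T: 5·6 = 30 | 1·5+5·5 = 30
gcd(5,1,5) = 1

Coefficients: [5, 1, 5]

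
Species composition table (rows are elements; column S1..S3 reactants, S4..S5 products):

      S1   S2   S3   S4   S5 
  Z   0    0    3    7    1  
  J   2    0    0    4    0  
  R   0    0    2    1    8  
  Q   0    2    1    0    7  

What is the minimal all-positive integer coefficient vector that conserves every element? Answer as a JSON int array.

Coefficients: [4, 1, 5, 2, 1]

Z: 4·0+1·0+5·3 = 15 | 2·7+1·1 = 15
J: 4·2+1·0+5·0 = 8 | 2·4+1·0 = 8
R: 4·0+1·0+5·2 = 10 | 2·1+1·8 = 10
Q: 4·0+1·2+5·1 = 7 | 2·0+1·7 = 7
gcd(4,1,5,2,1) = 1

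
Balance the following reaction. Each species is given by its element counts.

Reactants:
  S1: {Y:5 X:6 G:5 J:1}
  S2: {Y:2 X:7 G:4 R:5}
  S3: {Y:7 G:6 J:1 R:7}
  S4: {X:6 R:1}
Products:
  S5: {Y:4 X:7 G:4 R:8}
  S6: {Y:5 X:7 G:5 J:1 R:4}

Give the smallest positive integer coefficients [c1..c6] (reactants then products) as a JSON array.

Y: 1·5+2·2+4·7+6·0 = 37 | 3·4+5·5 = 37
X: 1·6+2·7+4·0+6·6 = 56 | 3·7+5·7 = 56
G: 1·5+2·4+4·6+6·0 = 37 | 3·4+5·5 = 37
J: 1·1+2·0+4·1+6·0 = 5 | 3·0+5·1 = 5
R: 1·0+2·5+4·7+6·1 = 44 | 3·8+5·4 = 44
gcd(1,2,4,6,3,5) = 1

Coefficients: [1, 2, 4, 6, 3, 5]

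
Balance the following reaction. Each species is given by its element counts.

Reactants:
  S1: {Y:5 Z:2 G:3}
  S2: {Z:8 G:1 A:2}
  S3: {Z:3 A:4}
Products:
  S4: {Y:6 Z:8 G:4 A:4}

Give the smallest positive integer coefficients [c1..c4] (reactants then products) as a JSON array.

Y: 6·5+2·0+4·0 = 30 | 5·6 = 30
Z: 6·2+2·8+4·3 = 40 | 5·8 = 40
G: 6·3+2·1+4·0 = 20 | 5·4 = 20
A: 6·0+2·2+4·4 = 20 | 5·4 = 20
gcd(6,2,4,5) = 1

Coefficients: [6, 2, 4, 5]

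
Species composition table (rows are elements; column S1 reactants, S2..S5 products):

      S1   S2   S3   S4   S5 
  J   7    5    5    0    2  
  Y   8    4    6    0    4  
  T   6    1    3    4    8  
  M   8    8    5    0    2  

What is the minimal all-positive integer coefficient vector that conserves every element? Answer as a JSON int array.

Coefficients: [6, 2, 6, 2, 1]

J: 6·7 = 42 | 2·5+6·5+2·0+1·2 = 42
Y: 6·8 = 48 | 2·4+6·6+2·0+1·4 = 48
T: 6·6 = 36 | 2·1+6·3+2·4+1·8 = 36
M: 6·8 = 48 | 2·8+6·5+2·0+1·2 = 48
gcd(6,2,6,2,1) = 1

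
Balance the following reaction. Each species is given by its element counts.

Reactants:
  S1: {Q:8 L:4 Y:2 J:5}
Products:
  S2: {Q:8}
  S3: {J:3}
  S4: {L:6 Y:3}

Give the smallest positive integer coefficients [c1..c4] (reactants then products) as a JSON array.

Coefficients: [3, 3, 5, 2]

Q: 3·8 = 24 | 3·8+5·0+2·0 = 24
L: 3·4 = 12 | 3·0+5·0+2·6 = 12
Y: 3·2 = 6 | 3·0+5·0+2·3 = 6
J: 3·5 = 15 | 3·0+5·3+2·0 = 15
gcd(3,3,5,2) = 1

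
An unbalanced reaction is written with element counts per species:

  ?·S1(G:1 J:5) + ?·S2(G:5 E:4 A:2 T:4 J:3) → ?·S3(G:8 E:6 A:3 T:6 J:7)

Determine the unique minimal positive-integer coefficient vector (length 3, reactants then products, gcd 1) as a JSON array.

G: 1·1+3·5 = 16 | 2·8 = 16
E: 1·0+3·4 = 12 | 2·6 = 12
A: 1·0+3·2 = 6 | 2·3 = 6
T: 1·0+3·4 = 12 | 2·6 = 12
J: 1·5+3·3 = 14 | 2·7 = 14
gcd(1,3,2) = 1

Coefficients: [1, 3, 2]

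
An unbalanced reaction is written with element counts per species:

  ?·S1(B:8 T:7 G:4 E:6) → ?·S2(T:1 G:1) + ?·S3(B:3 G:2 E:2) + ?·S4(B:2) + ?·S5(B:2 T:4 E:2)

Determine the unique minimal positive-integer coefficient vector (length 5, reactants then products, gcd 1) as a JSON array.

Coefficients: [4, 4, 6, 1, 6]

B: 4·8 = 32 | 4·0+6·3+1·2+6·2 = 32
T: 4·7 = 28 | 4·1+6·0+1·0+6·4 = 28
G: 4·4 = 16 | 4·1+6·2+1·0+6·0 = 16
E: 4·6 = 24 | 4·0+6·2+1·0+6·2 = 24
gcd(4,4,6,1,6) = 1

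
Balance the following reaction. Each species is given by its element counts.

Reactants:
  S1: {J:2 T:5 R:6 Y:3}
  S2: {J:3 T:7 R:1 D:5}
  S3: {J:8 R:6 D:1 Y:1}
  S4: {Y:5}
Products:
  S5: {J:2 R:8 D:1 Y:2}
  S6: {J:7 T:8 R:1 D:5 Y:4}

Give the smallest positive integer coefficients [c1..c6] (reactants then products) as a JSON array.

J: 1·2+5·3+3·8+4·0 = 41 | 3·2+5·7 = 41
T: 1·5+5·7+3·0+4·0 = 40 | 3·0+5·8 = 40
R: 1·6+5·1+3·6+4·0 = 29 | 3·8+5·1 = 29
D: 1·0+5·5+3·1+4·0 = 28 | 3·1+5·5 = 28
Y: 1·3+5·0+3·1+4·5 = 26 | 3·2+5·4 = 26
gcd(1,5,3,4,3,5) = 1

Coefficients: [1, 5, 3, 4, 3, 5]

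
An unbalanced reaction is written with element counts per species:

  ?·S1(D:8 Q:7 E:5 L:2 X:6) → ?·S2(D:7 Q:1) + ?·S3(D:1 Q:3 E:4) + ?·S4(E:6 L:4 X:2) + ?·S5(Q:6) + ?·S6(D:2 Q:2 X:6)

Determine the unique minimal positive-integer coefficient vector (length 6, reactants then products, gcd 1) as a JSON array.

Coefficients: [6, 5, 3, 3, 3, 5]

D: 6·8 = 48 | 5·7+3·1+3·0+3·0+5·2 = 48
Q: 6·7 = 42 | 5·1+3·3+3·0+3·6+5·2 = 42
E: 6·5 = 30 | 5·0+3·4+3·6+3·0+5·0 = 30
L: 6·2 = 12 | 5·0+3·0+3·4+3·0+5·0 = 12
X: 6·6 = 36 | 5·0+3·0+3·2+3·0+5·6 = 36
gcd(6,5,3,3,3,5) = 1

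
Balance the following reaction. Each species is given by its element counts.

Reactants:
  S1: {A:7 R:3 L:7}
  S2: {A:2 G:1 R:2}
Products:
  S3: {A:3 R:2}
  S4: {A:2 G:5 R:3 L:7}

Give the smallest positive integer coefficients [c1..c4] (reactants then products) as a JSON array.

Coefficients: [1, 5, 5, 1]

A: 1·7+5·2 = 17 | 5·3+1·2 = 17
G: 1·0+5·1 = 5 | 5·0+1·5 = 5
R: 1·3+5·2 = 13 | 5·2+1·3 = 13
L: 1·7+5·0 = 7 | 5·0+1·7 = 7
gcd(1,5,5,1) = 1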